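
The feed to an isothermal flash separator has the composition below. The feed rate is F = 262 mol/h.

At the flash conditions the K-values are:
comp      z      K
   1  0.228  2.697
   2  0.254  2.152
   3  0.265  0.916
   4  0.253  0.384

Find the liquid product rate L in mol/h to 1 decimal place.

Rachford–Rice: g(V/F) = Σ zᵢ(Kᵢ−1)/(1+V/F(Kᵢ−1)) = 0.
Feasibility: ΣzᵢKᵢ = 1.501, Σzᵢ/Kᵢ = 1.151 — both > 1, two phases present.
Newton iteration, V/F⁰ = 0.5:
  V/F = 0.500: g = 0.1465, g' = -0.530 → V/F = 0.776
  V/F = 0.776: g = -0.0010, g' = -0.571 → V/F = 0.774
Converged at V/F = 0.774.
Then V = V/F·F = 0.7744·262 = 202.9 mol/h and L = F − V = 59.1 mol/h.

L = 59.1 mol/h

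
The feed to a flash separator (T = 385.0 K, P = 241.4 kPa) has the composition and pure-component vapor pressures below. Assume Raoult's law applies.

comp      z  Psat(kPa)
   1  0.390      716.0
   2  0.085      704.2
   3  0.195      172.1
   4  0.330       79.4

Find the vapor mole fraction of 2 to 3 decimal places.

y_2 = 0.117

Raoult's law: Kᵢ = Pᵢˢᵃᵗ/P = Pᵢˢᵃᵗ/241.4.
  K_1 = 716.0/241.4 = 2.96603, K_2 = 704.2/241.4 = 2.91715, K_3 = 172.1/241.4 = 0.71292, K_4 = 79.4/241.4 = 0.32891
Let β = V/F and solve Σ zᵢ(Kᵢ−1)/(1+β(Kᵢ−1)) = 0.
Feasibility: ΣzᵢKᵢ = 1.652, Σzᵢ/Kᵢ = 1.437 — both > 1, two phases present.
Iterate (Newton) starting at β = 0.6:
  β = 0.600: g = -0.0108, g' = -0.825 → β = 0.587
Converged at β = 0.587.
Compositions from xᵢ = zᵢ/(1+β(Kᵢ−1)), yᵢ = Kᵢxᵢ:
  1: x = 0.181, y = 0.537
  2: x = 0.040, y = 0.117
  3: x = 0.235, y = 0.167
  4: x = 0.544, y = 0.179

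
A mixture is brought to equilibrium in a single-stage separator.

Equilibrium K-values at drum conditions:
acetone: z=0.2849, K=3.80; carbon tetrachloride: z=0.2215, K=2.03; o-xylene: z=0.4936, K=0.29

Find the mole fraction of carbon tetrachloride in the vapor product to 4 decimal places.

y_carbon tetrachloride = 0.3085

Rachford–Rice: g(ψ) = Σ zᵢ(Kᵢ−1)/(1+ψ(Kᵢ−1)) = 0.
Check two-phase: ΣzᵢKᵢ = 1.6754 > 1 and Σzᵢ/Kᵢ = 1.8862 > 1, so g(0) = 0.6754 > 0 and g(1) = -0.8862 < 0.
Newton iteration, ψ⁰ = 0.5:
  ψ = 0.5000: g = -0.06037, g' = -1.0883 → ψ = 0.4445
  ψ = 0.4445: g = -0.00020, g' = -1.0851 → ψ = 0.4443
Converged at ψ = 0.4443.
Compositions from xᵢ = zᵢ/(1+ψ(Kᵢ−1)), yᵢ = Kᵢxᵢ:
  acetone: x = 0.1270, y = 0.4824
  carbon tetrachloride: x = 0.1520, y = 0.3085
  o-xylene: x = 0.7211, y = 0.2091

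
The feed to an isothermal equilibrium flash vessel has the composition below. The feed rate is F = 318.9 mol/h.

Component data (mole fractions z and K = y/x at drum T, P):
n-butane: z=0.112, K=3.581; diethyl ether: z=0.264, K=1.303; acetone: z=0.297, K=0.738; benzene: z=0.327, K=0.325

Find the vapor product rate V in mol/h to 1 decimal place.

Rachford–Rice: g(ψ) = Σ zᵢ(Kᵢ−1)/(1+ψ(Kᵢ−1)) = 0.
Check two-phase: ΣzᵢKᵢ = 1.071 > 1 and Σzᵢ/Kᵢ = 1.642 > 1, so g(0) = 0.071 > 0 and g(1) = -0.642 < 0.
Iterate (Newton) starting at ψ = 0.5:
  ψ = 0.500: g = -0.2270, g' = -0.527 → ψ = 0.069
  ψ = 0.069: g = 0.0129, g' = -0.746 → ψ = 0.086
  ψ = 0.086: g = 0.0003, g' = -0.711 → ψ = 0.087
Converged at ψ = 0.087.
Then V = ψ·F = 0.0868·318.9 = 27.7 mol/h and L = F − V = 291.2 mol/h.

V = 27.7 mol/h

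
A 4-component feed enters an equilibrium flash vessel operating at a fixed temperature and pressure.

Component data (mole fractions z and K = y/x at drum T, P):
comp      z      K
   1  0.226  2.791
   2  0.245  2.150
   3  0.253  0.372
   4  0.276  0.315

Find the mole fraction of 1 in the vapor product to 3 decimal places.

y_1 = 0.389

Iterate (Newton) starting at β = 0.61:
  β = 0.610: g = -0.2233, g' = -0.922 → β = 0.368
  β = 0.368: g = -0.0173, g' = -0.824 → β = 0.347
Converged at β = 0.347.
Compositions from xᵢ = zᵢ/(1+β(Kᵢ−1)), yᵢ = Kᵢxᵢ:
  1: x = 0.139, y = 0.389
  2: x = 0.175, y = 0.377
  3: x = 0.323, y = 0.120
  4: x = 0.362, y = 0.114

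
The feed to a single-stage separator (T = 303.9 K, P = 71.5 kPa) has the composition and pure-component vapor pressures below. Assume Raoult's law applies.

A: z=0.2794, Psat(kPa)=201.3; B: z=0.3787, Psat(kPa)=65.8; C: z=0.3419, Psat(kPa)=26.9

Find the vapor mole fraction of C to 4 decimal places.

y_C = 0.1660

Raoult's law: Kᵢ = Pᵢˢᵃᵗ/P = Pᵢˢᵃᵗ/71.5.
  K_A = 201.3/71.5 = 2.815385, K_B = 65.8/71.5 = 0.920280, K_C = 26.9/71.5 = 0.376224
Material balance + equilibrium reduce to Σ zᵢ(Kᵢ−1)/(1+ψ(Kᵢ−1)) = 0.
Feasibility: ΣzᵢKᵢ = 1.2638, Σzᵢ/Kᵢ = 1.4195 — both > 1, two phases present.
Newton–Raphson from ψ = 0.5:
  ψ = 0.5000: g = -0.07550, g' = -0.5366 → ψ = 0.3593
  ψ = 0.3593: g = 0.00103, g' = -0.5608 → ψ = 0.3611
Converged at ψ = 0.3611.
Compositions from xᵢ = zᵢ/(1+ψ(Kᵢ−1)), yᵢ = Kᵢxᵢ:
  A: x = 0.1688, y = 0.4751
  B: x = 0.3899, y = 0.3588
  C: x = 0.4413, y = 0.1660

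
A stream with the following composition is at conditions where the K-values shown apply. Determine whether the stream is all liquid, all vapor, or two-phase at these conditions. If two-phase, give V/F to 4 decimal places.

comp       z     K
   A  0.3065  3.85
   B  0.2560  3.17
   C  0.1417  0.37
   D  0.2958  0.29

two-phase, V/F = 0.6462

ΣzᵢKᵢ = 2.1298; Σzᵢ/Kᵢ = 1.5633.
Both exceed 1, so a two-phase solution exists.
Material balance + equilibrium reduce to Σ zᵢ(Kᵢ−1)/(1+ψ(Kᵢ−1)) = 0.
Newton iteration, ψ⁰ = 0.55:
  ψ = 0.5500: g = 0.11230, g' = -1.1613 → ψ = 0.6467
  ψ = 0.6467: g = -0.00058, g' = -1.1866 → ψ = 0.6462
Converged at ψ = 0.6462.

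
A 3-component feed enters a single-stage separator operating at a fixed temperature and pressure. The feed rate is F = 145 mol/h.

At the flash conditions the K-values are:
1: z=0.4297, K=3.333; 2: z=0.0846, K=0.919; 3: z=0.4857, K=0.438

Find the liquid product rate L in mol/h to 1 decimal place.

Rachford–Rice: g(V/F) = Σ zᵢ(Kᵢ−1)/(1+V/F(Kᵢ−1)) = 0.
Feasibility: ΣzᵢKᵢ = 1.7227, Σzᵢ/Kᵢ = 1.3299 — both > 1, two phases present.
Newton–Raphson from V/F = 0.37:
  V/F = 0.3700: g = 0.18636, g' = -0.9188 → V/F = 0.5728
  V/F = 0.5728: g = 0.01933, g' = -0.7627 → V/F = 0.5982
  V/F = 0.5982: g = 0.00009, g' = -0.7563 → V/F = 0.5983
Converged at V/F = 0.5983.
Then V = V/F·F = 0.5983·145 = 86.8 mol/h and L = F − V = 58.2 mol/h.

L = 58.2 mol/h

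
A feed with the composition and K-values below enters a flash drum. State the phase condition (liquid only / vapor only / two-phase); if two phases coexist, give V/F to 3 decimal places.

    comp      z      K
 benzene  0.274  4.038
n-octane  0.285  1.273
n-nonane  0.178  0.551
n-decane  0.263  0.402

two-phase, V/F = 0.611

ΣzᵢKᵢ = 1.673; Σzᵢ/Kᵢ = 1.269.
Both exceed 1, so a two-phase solution exists.
Newton iteration, ψ⁰ = 0.62:
  ψ = 0.620: g = -0.0055, g' = -0.626 → ψ = 0.611
Converged at ψ = 0.611.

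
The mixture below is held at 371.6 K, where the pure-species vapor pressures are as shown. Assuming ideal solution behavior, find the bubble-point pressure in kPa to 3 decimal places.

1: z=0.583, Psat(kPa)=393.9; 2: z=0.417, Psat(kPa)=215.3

At the bubble point ψ → 0, so ΣzᵢKᵢ = 1 with Kᵢ = Pᵢˢᵃᵗ/P ⇒ P = ΣzᵢPᵢˢᵃᵗ.
P = 0.583·393.9 + 0.417·215.3 = 319.424 kPa

Pbub = 319.424 kPa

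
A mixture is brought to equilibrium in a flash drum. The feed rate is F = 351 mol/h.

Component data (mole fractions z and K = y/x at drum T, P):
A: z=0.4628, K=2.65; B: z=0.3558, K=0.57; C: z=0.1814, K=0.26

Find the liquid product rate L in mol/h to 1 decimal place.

Let β = V/F and solve Σ zᵢ(Kᵢ−1)/(1+β(Kᵢ−1)) = 0.
g(0) = ΣzᵢKᵢ − 1 = 0.4764 and g(1) = 1 − Σzᵢ/Kᵢ = -0.4965, so a root lies in (0, 1).
Newton–Raphson from β = 0.69:
  β = 0.6900: g = -0.13474, g' = -0.8233 → β = 0.5263
  β = 0.5263: g = -0.00893, g' = -0.7373 → β = 0.5142
Converged at β = 0.5142.
Then V = β·F = 0.5142·351 = 180.5 mol/h and L = F − V = 170.5 mol/h.

L = 170.5 mol/h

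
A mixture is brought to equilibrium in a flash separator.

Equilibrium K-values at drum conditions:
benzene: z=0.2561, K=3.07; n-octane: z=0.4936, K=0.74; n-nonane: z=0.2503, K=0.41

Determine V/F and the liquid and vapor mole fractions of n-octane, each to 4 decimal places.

Material balance + equilibrium reduce to Σ zᵢ(Kᵢ−1)/(1+V/F(Kᵢ−1)) = 0.
Check two-phase: ΣzᵢKᵢ = 1.2541 > 1 and Σzᵢ/Kᵢ = 1.3609 > 1, so g(0) = 0.2541 > 0 and g(1) = -0.3609 < 0.
Newton iteration, V/F⁰ = 0.5:
  V/F = 0.5000: g = -0.09648, g' = -0.4844 → V/F = 0.3008
  V/F = 0.3008: g = 0.00793, g' = -0.5848 → V/F = 0.3144
  V/F = 0.3144: g = 0.00008, g' = -0.5736 → V/F = 0.3145
Converged at V/F = 0.3145.
Compositions from xᵢ = zᵢ/(1+V/F(Kᵢ−1)), yᵢ = Kᵢxᵢ:
  benzene: x = 0.1551, y = 0.4762
  n-octane: x = 0.5376, y = 0.3978
  n-nonane: x = 0.3073, y = 0.1260

V/F = 0.3145, x_n-octane = 0.5376, y_n-octane = 0.3978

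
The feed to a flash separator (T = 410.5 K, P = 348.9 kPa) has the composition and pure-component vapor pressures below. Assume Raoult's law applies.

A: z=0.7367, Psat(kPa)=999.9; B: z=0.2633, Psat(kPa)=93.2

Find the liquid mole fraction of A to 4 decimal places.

Raoult's law: Kᵢ = Pᵢˢᵃᵗ/P = Pᵢˢᵃᵗ/348.9.
  K_A = 999.9/348.9 = 2.865864, K_B = 93.2/348.9 = 0.267125
Let ψ = V/F and solve Σ zᵢ(Kᵢ−1)/(1+ψ(Kᵢ−1)) = 0.
g(0) = ΣzᵢKᵢ − 1 = 1.1816 and g(1) = 1 − Σzᵢ/Kᵢ = -0.2427, so a root lies in (0, 1).
Newton–Raphson from ψ = 0.33:
  ψ = 0.3300: g = 0.59623, g' = -1.2285 → ψ = 0.8153
  ψ = 0.8153: g = 0.06572, g' = -1.2766 → ψ = 0.8668
  ψ = 0.8668: g = -0.00389, g' = -1.4375 → ψ = 0.8641
Converged at ψ = 0.8641.
Compositions from xᵢ = zᵢ/(1+ψ(Kᵢ−1)), yᵢ = Kᵢxᵢ:
  A: x = 0.2820, y = 0.8082
  B: x = 0.7180, y = 0.1918

x_A = 0.2820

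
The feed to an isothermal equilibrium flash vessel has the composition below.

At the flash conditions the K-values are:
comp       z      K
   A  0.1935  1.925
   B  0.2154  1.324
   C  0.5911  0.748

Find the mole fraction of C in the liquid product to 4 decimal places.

x_C = 0.6935

Iterate (Newton) starting at β = 0.55:
  β = 0.5500: g = 0.00494, g' = -0.1396 → β = 0.5854
  β = 0.5854: g = 0.00004, g' = -0.1373 → β = 0.5857
Converged at β = 0.5857.
Compositions from xᵢ = zᵢ/(1+β(Kᵢ−1)), yᵢ = Kᵢxᵢ:
  A: x = 0.1255, y = 0.2416
  B: x = 0.1810, y = 0.2397
  C: x = 0.6935, y = 0.5187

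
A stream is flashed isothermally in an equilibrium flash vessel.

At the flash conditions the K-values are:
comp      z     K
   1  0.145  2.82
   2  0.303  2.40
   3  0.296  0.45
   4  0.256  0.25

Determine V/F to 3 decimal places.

V/F = 0.331

Rachford–Rice: g(V/F) = Σ zᵢ(Kᵢ−1)/(1+V/F(Kᵢ−1)) = 0.
Check two-phase: ΣzᵢKᵢ = 1.333 > 1 and Σzᵢ/Kᵢ = 1.859 > 1, so g(0) = 0.333 > 0 and g(1) = -0.859 < 0.
Newton–Raphson from V/F = 0.5:
  V/F = 0.500: g = -0.1441, g' = -0.876 → V/F = 0.336
  V/F = 0.336: g = -0.0038, g' = -0.852 → V/F = 0.331
Converged at V/F = 0.331.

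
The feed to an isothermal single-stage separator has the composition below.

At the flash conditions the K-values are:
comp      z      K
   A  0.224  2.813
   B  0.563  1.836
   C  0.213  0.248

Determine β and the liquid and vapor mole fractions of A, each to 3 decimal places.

β = 0.842, x_A = 0.089, y_A = 0.249

Rachford–Rice: g(β) = Σ zᵢ(Kᵢ−1)/(1+β(Kᵢ−1)) = 0.
Check two-phase: ΣzᵢKᵢ = 1.717 > 1 and Σzᵢ/Kᵢ = 1.245 > 1, so g(0) = 0.717 > 0 and g(1) = -0.245 < 0.
Iterate (Newton) starting at β = 0.5:
  β = 0.500: g = 0.2882, g' = -0.708 → β = 0.907
  β = 0.907: g = -0.0830, g' = -1.426 → β = 0.849
  β = 0.849: g = -0.0080, g' = -1.171 → β = 0.842
Converged at β = 0.842.
Compositions from xᵢ = zᵢ/(1+β(Kᵢ−1)), yᵢ = Kᵢxᵢ:
  A: x = 0.089, y = 0.249
  B: x = 0.330, y = 0.607
  C: x = 0.581, y = 0.144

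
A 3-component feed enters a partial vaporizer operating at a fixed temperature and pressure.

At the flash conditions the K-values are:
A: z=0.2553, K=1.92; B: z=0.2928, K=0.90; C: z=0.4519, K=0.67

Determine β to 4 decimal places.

β = 0.2421

Material balance + equilibrium reduce to Σ zᵢ(Kᵢ−1)/(1+β(Kᵢ−1)) = 0.
Feasibility: ΣzᵢKᵢ = 1.0565, Σzᵢ/Kᵢ = 1.1328 — both > 1, two phases present.
Newton iteration, β⁰ = 0.5:
  β = 0.5000: g = -0.04854, g' = -0.1752 → β = 0.2229
  β = 0.2229: g = 0.00399, g' = -0.2092 → β = 0.2420
  β = 0.2420: g = 0.00003, g' = -0.2058 → β = 0.2421
Converged at β = 0.2421.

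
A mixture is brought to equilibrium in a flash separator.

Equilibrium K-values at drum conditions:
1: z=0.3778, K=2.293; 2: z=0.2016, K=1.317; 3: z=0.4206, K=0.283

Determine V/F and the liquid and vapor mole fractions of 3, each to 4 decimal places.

V/F = 0.3375, x_3 = 0.5549, y_3 = 0.1570

Rachford–Rice: g(V/F) = Σ zᵢ(Kᵢ−1)/(1+V/F(Kᵢ−1)) = 0.
g(0) = ΣzᵢKᵢ − 1 = 0.2508 and g(1) = 1 − Σzᵢ/Kᵢ = -0.8041, so a root lies in (0, 1).
Newton iteration, V/F⁰ = 0.5:
  V/F = 0.5000: g = -0.11825, g' = -0.7735 → V/F = 0.3471
  V/F = 0.3471: g = -0.00676, g' = -0.7006 → V/F = 0.3375
Converged at V/F = 0.3375.
Compositions from xᵢ = zᵢ/(1+V/F(Kᵢ−1)), yᵢ = Kᵢxᵢ:
  1: x = 0.2630, y = 0.6031
  2: x = 0.1821, y = 0.2398
  3: x = 0.5549, y = 0.1570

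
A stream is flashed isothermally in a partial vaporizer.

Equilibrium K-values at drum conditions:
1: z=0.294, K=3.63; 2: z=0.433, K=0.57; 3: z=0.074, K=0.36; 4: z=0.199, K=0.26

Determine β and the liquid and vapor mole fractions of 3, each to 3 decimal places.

β = 0.270, x_3 = 0.089, y_3 = 0.032

Iterate (Newton) starting at β = 0.5:
  β = 0.500: g = -0.2066, g' = -0.849 → β = 0.257
  β = 0.257: g = 0.0137, g' = -1.035 → β = 0.270
Converged at β = 0.270.
Compositions from xᵢ = zᵢ/(1+β(Kᵢ−1)), yᵢ = Kᵢxᵢ:
  1: x = 0.172, y = 0.624
  2: x = 0.490, y = 0.279
  3: x = 0.089, y = 0.032
  4: x = 0.249, y = 0.065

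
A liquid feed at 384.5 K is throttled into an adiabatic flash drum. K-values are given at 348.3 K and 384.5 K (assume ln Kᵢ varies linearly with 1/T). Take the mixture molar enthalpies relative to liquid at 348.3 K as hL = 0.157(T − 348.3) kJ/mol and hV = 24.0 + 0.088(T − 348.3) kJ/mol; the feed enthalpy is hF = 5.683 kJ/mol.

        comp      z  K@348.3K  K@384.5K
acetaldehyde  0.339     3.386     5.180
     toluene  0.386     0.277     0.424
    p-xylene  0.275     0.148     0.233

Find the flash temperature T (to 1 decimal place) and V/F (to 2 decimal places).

T = 354.6 K, V/F = 0.20

Adiabatic flash: solve Rachford–Rice at each trial T, then check hF = ψ·hV(T) + (1−ψ)·hL(T).
  T = 348.3 K: K = (3.386, 0.277, 0.148), RR gives ψ = 0.159, H_out = 3.817 kJ/mol
  T = 384.5 K: K = (5.180, 0.424, 0.233), RR gives ψ = 0.356, H_out = 13.334 kJ/mol
  T = 366.4 K: K = (4.232, 0.346, 0.188), RR gives ψ = 0.265, H_out = 8.877 kJ/mol
  T = 357.4 K: K = (3.799, 0.311, 0.167), RR gives ψ = 0.216, H_out = 6.470 kJ/mol
  T = 352.9 K: K = (3.591, 0.294, 0.158), RR gives ψ = 0.189, H_out = 5.192 kJ/mol
  T = 355.1 K: K = (3.692, 0.302, 0.162), RR gives ψ = 0.202, H_out = 5.824 kJ/mol
Linear interpolation between T = 352.9 (H_out = 5.192) and T = 355.1 (H_out = 5.824) on hF = 5.683 gives T ≈ 354.6 K, at which ψ = 0.20.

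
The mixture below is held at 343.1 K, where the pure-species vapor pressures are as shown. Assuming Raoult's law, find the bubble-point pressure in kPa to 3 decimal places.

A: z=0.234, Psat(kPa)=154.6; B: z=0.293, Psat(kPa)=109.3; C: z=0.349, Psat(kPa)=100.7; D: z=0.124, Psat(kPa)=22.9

At the bubble point ψ → 0, so ΣzᵢKᵢ = 1 with Kᵢ = Pᵢˢᵃᵗ/P ⇒ P = ΣzᵢPᵢˢᵃᵗ.
P = 0.234·154.6 + 0.293·109.3 + 0.349·100.7 + 0.124·22.9 = 106.185 kPa

Pbub = 106.185 kPa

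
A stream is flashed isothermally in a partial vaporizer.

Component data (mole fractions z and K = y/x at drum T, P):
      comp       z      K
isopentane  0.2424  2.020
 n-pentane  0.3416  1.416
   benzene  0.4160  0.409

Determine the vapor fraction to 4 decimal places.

ψ = 0.3410

Rachford–Rice: g(ψ) = Σ zᵢ(Kᵢ−1)/(1+ψ(Kᵢ−1)) = 0.
Feasibility: ΣzᵢKᵢ = 1.1435, Σzᵢ/Kᵢ = 1.3784 — both > 1, two phases present.
Iterate (Newton) starting at ψ = 0.5:
  ψ = 0.5000: g = -0.06760, g' = -0.4439 → ψ = 0.3477
  ψ = 0.3477: g = -0.00278, g' = -0.4127 → ψ = 0.3410
Converged at ψ = 0.3410.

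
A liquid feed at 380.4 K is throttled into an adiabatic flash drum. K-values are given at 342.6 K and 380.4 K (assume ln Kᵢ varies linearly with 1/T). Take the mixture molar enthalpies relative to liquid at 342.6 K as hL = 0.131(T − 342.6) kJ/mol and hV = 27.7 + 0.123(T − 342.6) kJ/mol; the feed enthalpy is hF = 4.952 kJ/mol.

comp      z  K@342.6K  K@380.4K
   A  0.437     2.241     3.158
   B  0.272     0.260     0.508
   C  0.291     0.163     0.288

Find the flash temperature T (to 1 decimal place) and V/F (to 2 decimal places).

T = 347.9 K, V/F = 0.15

Adiabatic flash: solve Rachford–Rice at each trial T, then check hF = ψ·hV(T) + (1−ψ)·hL(T).
  T = 342.6 K: K = (2.241, 0.260, 0.163), RR gives ψ = 0.099, H_out = 2.749 kJ/mol
  T = 380.4 K: K = (3.158, 0.508, 0.288), RR gives ψ = 0.452, H_out = 17.329 kJ/mol
  T = 361.5 K: K = (2.684, 0.370, 0.220), RR gives ψ = 0.282, H_out = 10.232 kJ/mol
  T = 352.1 K: K = (2.460, 0.312, 0.190), RR gives ψ = 0.196, H_out = 6.646 kJ/mol
  T = 347.4 K: K = (2.350, 0.285, 0.176), RR gives ψ = 0.150, H_out = 4.767 kJ/mol
  T = 349.8 K: K = (2.406, 0.299, 0.183), RR gives ψ = 0.173, H_out = 5.736 kJ/mol
Linear interpolation between T = 347.4 (H_out = 4.767) and T = 349.8 (H_out = 5.736) on hF = 4.952 gives T ≈ 347.9 K, at which ψ = 0.15.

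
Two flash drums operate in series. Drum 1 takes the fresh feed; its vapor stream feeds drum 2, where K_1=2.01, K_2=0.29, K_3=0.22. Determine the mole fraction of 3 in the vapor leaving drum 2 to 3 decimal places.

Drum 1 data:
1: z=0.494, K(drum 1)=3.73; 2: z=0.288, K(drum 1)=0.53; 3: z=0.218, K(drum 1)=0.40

Drum 1:
Material balance + equilibrium reduce to Σ zᵢ(Kᵢ−1)/(1+ψ₁(Kᵢ−1)) = 0.
Feasibility: ΣzᵢKᵢ = 2.082, Σzᵢ/Kᵢ = 1.221 — both > 1, two phases present.
Newton–Raphson from ψ₁ = 0.62:
  ψ₁ = 0.620: g = 0.1016, g' = -0.834 → ψ₁ = 0.742
  ψ₁ = 0.742: g = 0.0023, g' = -0.807 → ψ₁ = 0.745
Converged at ψ₁ = 0.745.
Drum-1 compositions:
  1: x = 0.163, y = 0.608
  2: x = 0.443, y = 0.235
  3: x = 0.394, y = 0.158
Drum-2 feed = drum-1 vapor: z₂ = (0.6076, 0.2348, 0.1576).
Drum 2:
Material balance + equilibrium reduce to Σ zᵢ(Kᵢ−1)/(1+ψ₂(Kᵢ−1)) = 0.
Feasibility: ΣzᵢKᵢ = 1.324, Σzᵢ/Kᵢ = 1.828 — both > 1, two phases present.
Newton iteration, ψ₂⁰ = 0.5:
  ψ₂ = 0.500: g = -0.0523, g' = -0.816 → ψ₂ = 0.436
  ψ₂ = 0.436: g = -0.0017, g' = -0.767 → ψ₂ = 0.434
Converged at ψ₂ = 0.434.
  1: x = 0.422, y = 0.849
  2: x = 0.339, y = 0.098
  3: x = 0.238, y = 0.052

y_3 (drum 2) = 0.052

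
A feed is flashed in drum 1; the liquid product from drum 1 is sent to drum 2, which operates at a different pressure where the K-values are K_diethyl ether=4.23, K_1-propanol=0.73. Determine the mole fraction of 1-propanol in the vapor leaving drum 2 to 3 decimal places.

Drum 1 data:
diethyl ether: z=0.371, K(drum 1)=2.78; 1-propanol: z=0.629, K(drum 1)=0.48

y_1-propanol (drum 2) = 0.674

Drum 1:
Material balance + equilibrium reduce to Σ zᵢ(Kᵢ−1)/(1+ψ₁(Kᵢ−1)) = 0.
g(0) = ΣzᵢKᵢ − 1 = 0.333 and g(1) = 1 − Σzᵢ/Kᵢ = -0.444, so a root lies in (0, 1).
Binary case is linear: z₁(K₁−1)(1+ψ₁(K₂−1)) + z₂(K₂−1)(1+ψ₁(K₁−1)) = 0
⇒ ψ₁ = [z₁(K₁−1)+z₂(K₂−1)] / [−(K₁−1)(K₂−1)] = 0.3333/0.9256 = 0.360
Drum-1 compositions:
  diethyl ether: x = 0.226, y = 0.629
  1-propanol: x = 0.774, y = 0.371
Drum-2 feed = drum-1 liquid: z₂ = (0.2261, 0.7739).
Drum 2:
Binary case is linear: z₁(K₁−1)(1+ψ₂(K₂−1)) + z₂(K₂−1)(1+ψ₂(K₁−1)) = 0
⇒ ψ₂ = [z₁(K₁−1)+z₂(K₂−1)] / [−(K₁−1)(K₂−1)] = 0.5213/0.8721 = 0.598
  diethyl ether: x = 0.077, y = 0.326
  1-propanol: x = 0.923, y = 0.674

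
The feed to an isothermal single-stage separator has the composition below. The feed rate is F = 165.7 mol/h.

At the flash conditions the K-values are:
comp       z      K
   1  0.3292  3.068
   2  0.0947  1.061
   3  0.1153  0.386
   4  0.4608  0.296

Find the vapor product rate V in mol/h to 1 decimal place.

V = 37.7 mol/h

Let ψ = V/F and solve Σ zᵢ(Kᵢ−1)/(1+ψ(Kᵢ−1)) = 0.
Feasibility: ΣzᵢKᵢ = 1.2914, Σzᵢ/Kᵢ = 2.0520 — both > 1, two phases present.
Iterate (Newton) starting at ψ = 0.5:
  ψ = 0.5000: g = -0.26247, g' = -0.9750 → ψ = 0.2308
  ψ = 0.2308: g = -0.00330, g' = -1.0300 → ψ = 0.2276
Converged at ψ = 0.2276.
Then V = ψ·F = 0.2276·165.7 = 37.7 mol/h and L = F − V = 128.0 mol/h.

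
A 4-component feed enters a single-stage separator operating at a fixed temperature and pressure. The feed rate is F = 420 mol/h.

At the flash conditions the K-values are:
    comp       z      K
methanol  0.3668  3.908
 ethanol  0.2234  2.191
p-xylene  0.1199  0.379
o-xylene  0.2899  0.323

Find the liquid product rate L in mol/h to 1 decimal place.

L = 129.3 mol/h

Rachford–Rice: g(V/F) = Σ zᵢ(Kᵢ−1)/(1+V/F(Kᵢ−1)) = 0.
Feasibility: ΣzᵢKᵢ = 2.0620, Σzᵢ/Kᵢ = 1.4097 — both > 1, two phases present.
Iterate (Newton) starting at V/F = 0.5:
  V/F = 0.5000: g = 0.19674, g' = -1.0405 → V/F = 0.6891
  V/F = 0.6891: g = 0.00319, g' = -1.0475 → V/F = 0.6921
Converged at V/F = 0.6921.
Then V = V/F·F = 0.6921·420 = 290.7 mol/h and L = F − V = 129.3 mol/h.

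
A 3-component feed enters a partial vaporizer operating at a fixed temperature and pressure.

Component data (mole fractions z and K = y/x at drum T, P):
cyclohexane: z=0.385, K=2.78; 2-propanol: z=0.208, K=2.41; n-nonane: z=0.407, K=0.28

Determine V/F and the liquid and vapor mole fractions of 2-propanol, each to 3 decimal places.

V/F = 0.576, x_2-propanol = 0.115, y_2-propanol = 0.277

Newton iteration, V/F⁰ = 0.57:
  V/F = 0.570: g = 0.0058, g' = -1.035 → V/F = 0.576
Converged at V/F = 0.576.
Compositions from xᵢ = zᵢ/(1+V/F(Kᵢ−1)), yᵢ = Kᵢxᵢ:
  cyclohexane: x = 0.190, y = 0.529
  2-propanol: x = 0.115, y = 0.277
  n-nonane: x = 0.695, y = 0.195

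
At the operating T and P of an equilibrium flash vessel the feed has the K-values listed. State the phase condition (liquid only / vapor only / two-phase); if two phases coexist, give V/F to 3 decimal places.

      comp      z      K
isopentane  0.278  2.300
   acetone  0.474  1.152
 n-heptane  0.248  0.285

ΣzᵢKᵢ = 1.256; Σzᵢ/Kᵢ = 1.403.
Both exceed 1, so a two-phase solution exists.
Rachford–Rice: g(ψ) = Σ zᵢ(Kᵢ−1)/(1+ψ(Kᵢ−1)) = 0.
Iterate (Newton) starting at ψ = 0.67:
  ψ = 0.670: g = -0.0818, g' = -0.610 → ψ = 0.536
  ψ = 0.536: g = -0.0079, g' = -0.506 → ψ = 0.520
Converged at ψ = 0.520.

two-phase, V/F = 0.520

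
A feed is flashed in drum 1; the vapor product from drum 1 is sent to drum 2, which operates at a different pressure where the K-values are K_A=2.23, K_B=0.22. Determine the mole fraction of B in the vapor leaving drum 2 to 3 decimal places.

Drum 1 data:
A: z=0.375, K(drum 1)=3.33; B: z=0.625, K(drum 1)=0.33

y_B (drum 2) = 0.135

Drum 1:
Material balance + equilibrium reduce to Σ zᵢ(Kᵢ−1)/(1+ψ₁(Kᵢ−1)) = 0.
g(0) = ΣzᵢKᵢ − 1 = 0.455 and g(1) = 1 − Σzᵢ/Kᵢ = -1.007, so a root lies in (0, 1).
Newton–Raphson from ψ₁ = 0.65:
  ψ₁ = 0.650: g = -0.3943, g' = -1.202 → ψ₁ = 0.322
  ψ₁ = 0.322: g = -0.0348, g' = -1.121 → ψ₁ = 0.291
Converged at ψ₁ = 0.291.
Drum-1 compositions:
  A: x = 0.223, y = 0.744
  B: x = 0.777, y = 0.256
Drum-2 feed = drum-1 vapor: z₂ = (0.7437, 0.2563).
Drum 2:
Let ψ₂ = V/F and solve Σ zᵢ(Kᵢ−1)/(1+ψ₂(Kᵢ−1)) = 0.
Feasibility: ΣzᵢKᵢ = 1.715, Σzᵢ/Kᵢ = 1.498 — both > 1, two phases present.
Binary case is linear: z₁(K₁−1)(1+ψ₂(K₂−1)) + z₂(K₂−1)(1+ψ₂(K₁−1)) = 0
⇒ ψ₂ = [z₁(K₁−1)+z₂(K₂−1)] / [−(K₁−1)(K₂−1)] = 0.7148/0.9594 = 0.745
  A: x = 0.388, y = 0.865
  B: x = 0.612, y = 0.135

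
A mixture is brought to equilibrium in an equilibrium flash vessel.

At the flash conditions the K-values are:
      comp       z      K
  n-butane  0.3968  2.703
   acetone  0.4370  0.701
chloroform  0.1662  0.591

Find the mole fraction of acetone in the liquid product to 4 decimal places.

x_acetone = 0.5836

Material balance + equilibrium reduce to Σ zᵢ(Kᵢ−1)/(1+β(Kᵢ−1)) = 0.
g(0) = ΣzᵢKᵢ − 1 = 0.4771 and g(1) = 1 − Σzᵢ/Kᵢ = -0.0514, so a root lies in (0, 1).
Newton–Raphson from β = 0.5:
  β = 0.5000: g = 0.12589, g' = -0.4336 → β = 0.7903
  β = 0.7903: g = 0.01652, g' = -0.3368 → β = 0.8394
  β = 0.8394: g = 0.00020, g' = -0.3291 → β = 0.8400
Converged at β = 0.8400.
Compositions from xᵢ = zᵢ/(1+β(Kᵢ−1)), yᵢ = Kᵢxᵢ:
  n-butane: x = 0.1633, y = 0.4413
  acetone: x = 0.5836, y = 0.4091
  chloroform: x = 0.2532, y = 0.1496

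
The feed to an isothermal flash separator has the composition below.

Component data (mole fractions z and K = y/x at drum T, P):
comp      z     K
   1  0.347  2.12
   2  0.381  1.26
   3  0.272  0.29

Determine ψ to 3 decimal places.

Rachford–Rice: g(ψ) = Σ zᵢ(Kᵢ−1)/(1+ψ(Kᵢ−1)) = 0.
Check two-phase: ΣzᵢKᵢ = 1.295 > 1 and Σzᵢ/Kᵢ = 1.404 > 1, so g(0) = 0.295 > 0 and g(1) = -0.404 < 0.
Iterate (Newton) starting at ψ = 0.5:
  ψ = 0.500: g = 0.0374, g' = -0.529 → ψ = 0.571
  ψ = 0.571: g = -0.0013, g' = -0.569 → ψ = 0.568
Converged at ψ = 0.568.

ψ = 0.568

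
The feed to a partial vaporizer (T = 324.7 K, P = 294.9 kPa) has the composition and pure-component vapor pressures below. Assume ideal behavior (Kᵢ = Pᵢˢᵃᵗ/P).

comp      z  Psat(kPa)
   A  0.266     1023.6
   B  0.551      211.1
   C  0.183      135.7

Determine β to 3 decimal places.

Raoult's law: Kᵢ = Pᵢˢᵃᵗ/P = Pᵢˢᵃᵗ/294.9.
  K_A = 1023.6/294.9 = 3.47101, K_B = 211.1/294.9 = 0.71584, K_C = 135.7/294.9 = 0.46016
Material balance + equilibrium reduce to Σ zᵢ(Kᵢ−1)/(1+β(Kᵢ−1)) = 0.
g(0) = ΣzᵢKᵢ − 1 = 0.402 and g(1) = 1 − Σzᵢ/Kᵢ = -0.244, so a root lies in (0, 1).
Newton iteration, β⁰ = 0.55:
  β = 0.550: g = -0.0475, g' = -0.462 → β = 0.447
  β = 0.447: g = 0.0026, g' = -0.518 → β = 0.452
Converged at β = 0.452.

β = 0.452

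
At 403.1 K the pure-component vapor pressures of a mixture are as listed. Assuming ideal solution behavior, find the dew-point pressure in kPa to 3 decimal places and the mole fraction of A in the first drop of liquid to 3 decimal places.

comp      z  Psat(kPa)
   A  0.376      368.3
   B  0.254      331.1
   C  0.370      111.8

Pdew = 196.174 kPa, x_A = 0.200

At the dew point ψ → 1, so Σzᵢ/Kᵢ = 1 with Kᵢ = Pᵢˢᵃᵗ/P ⇒ 1/P = Σzᵢ/Pᵢˢᵃᵗ.
1/P = 0.376/368.3 + 0.254/331.1 + 0.370/111.8 = 0.005098 ⇒ P = 196.174 kPa
xᵢ = zᵢP/Pᵢˢᵃᵗ ⇒ x_A = 0.376·196.174/368.3 = 0.200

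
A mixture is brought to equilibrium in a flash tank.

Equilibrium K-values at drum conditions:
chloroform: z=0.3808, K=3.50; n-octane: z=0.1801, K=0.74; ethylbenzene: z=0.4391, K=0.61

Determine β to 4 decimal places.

Rachford–Rice: g(β) = Σ zᵢ(Kᵢ−1)/(1+β(Kᵢ−1)) = 0.
Feasibility: ΣzᵢKᵢ = 1.7339, Σzᵢ/Kᵢ = 1.0720 — both > 1, two phases present.
Newton–Raphson from β = 0.5:
  β = 0.5000: g = 0.15656, g' = -0.5893 → β = 0.7657
  β = 0.7657: g = 0.02405, g' = -0.4350 → β = 0.8210
  β = 0.8210: g = 0.00044, g' = -0.4196 → β = 0.8220
Converged at β = 0.8220.

β = 0.8220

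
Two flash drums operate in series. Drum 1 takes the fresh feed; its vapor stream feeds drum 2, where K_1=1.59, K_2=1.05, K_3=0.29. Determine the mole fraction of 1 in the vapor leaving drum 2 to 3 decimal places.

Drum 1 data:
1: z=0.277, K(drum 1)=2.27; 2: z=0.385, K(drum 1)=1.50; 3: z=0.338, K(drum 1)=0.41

y_1 (drum 2) = 0.472

Drum 1:
Newton–Raphson from ψ₁ = 0.65:
  ψ₁ = 0.650: g = 0.0145, g' = -0.498 → ψ₁ = 0.679
Converged at ψ₁ = 0.679.
Drum-1 compositions:
  1: x = 0.149, y = 0.338
  2: x = 0.287, y = 0.431
  3: x = 0.564, y = 0.231
Drum-2 feed = drum-1 vapor: z₂ = (0.3377, 0.4312, 0.2312).
Drum 2:
Material balance + equilibrium reduce to Σ zᵢ(Kᵢ−1)/(1+ψ₂(Kᵢ−1)) = 0.
Feasibility: ΣzᵢKᵢ = 1.057, Σzᵢ/Kᵢ = 1.420 — both > 1, two phases present.
Newton–Raphson from ψ₂ = 0.5:
  ψ₂ = 0.500: g = -0.0796, g' = -0.351 → ψ₂ = 0.273
  ψ₂ = 0.273: g = -0.0108, g' = -0.268 → ψ₂ = 0.233
  ψ₂ = 0.233: g = -0.0002, g' = -0.259 → ψ₂ = 0.232
Converged at ψ₂ = 0.232.
  1: x = 0.297, y = 0.472
  2: x = 0.426, y = 0.448
  3: x = 0.277, y = 0.080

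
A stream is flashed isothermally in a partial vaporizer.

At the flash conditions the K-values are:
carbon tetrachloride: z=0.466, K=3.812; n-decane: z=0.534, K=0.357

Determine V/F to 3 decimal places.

V/F = 0.535

Binary case is linear: z₁(K₁−1)(1+V/F(K₂−1)) + z₂(K₂−1)(1+V/F(K₁−1)) = 0
⇒ V/F = [z₁(K₁−1)+z₂(K₂−1)] / [−(K₁−1)(K₂−1)] = 0.9670/1.8081 = 0.535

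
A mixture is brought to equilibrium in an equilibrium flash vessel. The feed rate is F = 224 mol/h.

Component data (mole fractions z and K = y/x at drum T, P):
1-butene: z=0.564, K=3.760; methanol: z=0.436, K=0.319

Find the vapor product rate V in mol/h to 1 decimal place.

V = 150.1 mol/h

Newton–Raphson from β = 0.5:
  β = 0.500: g = 0.2038, g' = -1.223 → β = 0.667
  β = 0.667: g = 0.0044, g' = -1.211 → β = 0.670
Converged at β = 0.670.
Then V = β·F = 0.6702·224 = 150.1 mol/h and L = F − V = 73.9 mol/h.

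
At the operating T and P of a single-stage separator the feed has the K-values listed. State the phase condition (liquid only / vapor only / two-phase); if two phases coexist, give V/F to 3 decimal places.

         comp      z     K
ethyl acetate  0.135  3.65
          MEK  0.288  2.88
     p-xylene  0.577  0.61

two-phase, V/F = 0.809

ΣzᵢKᵢ = 1.674; Σzᵢ/Kᵢ = 1.083.
Both exceed 1, so a two-phase solution exists.
Material balance + equilibrium reduce to Σ zᵢ(Kᵢ−1)/(1+ψ(Kᵢ−1)) = 0.
Newton iteration, ψ⁰ = 0.46:
  ψ = 0.460: g = 0.1773, g' = -0.616 → ψ = 0.748
  ψ = 0.748: g = 0.0272, g' = -0.457 → ψ = 0.808
  ψ = 0.808: g = 0.0004, g' = -0.444 → ψ = 0.809
Converged at ψ = 0.809.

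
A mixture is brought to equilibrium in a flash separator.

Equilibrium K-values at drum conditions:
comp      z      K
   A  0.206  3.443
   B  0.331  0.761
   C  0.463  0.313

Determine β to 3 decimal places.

β = 0.083

Let β = V/F and solve Σ zᵢ(Kᵢ−1)/(1+β(Kᵢ−1)) = 0.
Check two-phase: ΣzᵢKᵢ = 1.106 > 1 and Σzᵢ/Kᵢ = 1.974 > 1, so g(0) = 0.106 > 0 and g(1) = -0.974 < 0.
Newton iteration, β⁰ = 0.44:
  β = 0.440: g = -0.3017, g' = -0.758 → β = 0.042
  β = 0.042: g = 0.0490, g' = -1.262 → β = 0.081
  β = 0.081: g = 0.0029, g' = -1.122 → β = 0.083
Converged at β = 0.083.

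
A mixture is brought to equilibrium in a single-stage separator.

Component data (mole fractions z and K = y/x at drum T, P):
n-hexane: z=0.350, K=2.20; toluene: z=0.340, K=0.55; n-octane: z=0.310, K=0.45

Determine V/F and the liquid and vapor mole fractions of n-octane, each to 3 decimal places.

Material balance + equilibrium reduce to Σ zᵢ(Kᵢ−1)/(1+V/F(Kᵢ−1)) = 0.
Feasibility: ΣzᵢKᵢ = 1.097, Σzᵢ/Kᵢ = 1.466 — both > 1, two phases present.
Newton iteration, V/F⁰ = 0.5:
  V/F = 0.500: g = -0.1701, g' = -0.490 → V/F = 0.153
  V/F = 0.153: g = 0.0045, g' = -0.551 → V/F = 0.161
Converged at V/F = 0.161.
Compositions from xᵢ = zᵢ/(1+V/F(Kᵢ−1)), yᵢ = Kᵢxᵢ:
  n-hexane: x = 0.293, y = 0.645
  toluene: x = 0.367, y = 0.202
  n-octane: x = 0.340, y = 0.153

V/F = 0.161, x_n-octane = 0.340, y_n-octane = 0.153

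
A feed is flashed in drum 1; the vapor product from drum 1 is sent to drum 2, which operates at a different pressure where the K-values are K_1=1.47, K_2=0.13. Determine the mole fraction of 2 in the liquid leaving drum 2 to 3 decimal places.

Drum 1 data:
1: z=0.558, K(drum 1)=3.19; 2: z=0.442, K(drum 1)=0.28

Drum 1:
Material balance + equilibrium reduce to Σ zᵢ(Kᵢ−1)/(1+ψ₁(Kᵢ−1)) = 0.
Feasibility: ΣzᵢKᵢ = 1.904, Σzᵢ/Kᵢ = 1.753 — both > 1, two phases present.
Binary case is linear: z₁(K₁−1)(1+ψ₁(K₂−1)) + z₂(K₂−1)(1+ψ₁(K₁−1)) = 0
⇒ ψ₁ = [z₁(K₁−1)+z₂(K₂−1)] / [−(K₁−1)(K₂−1)] = 0.9038/1.5768 = 0.573
Drum-1 compositions:
  1: x = 0.247, y = 0.789
  2: x = 0.753, y = 0.211
Drum-2 feed = drum-1 vapor: z₂ = (0.7893, 0.2107).
Drum 2:
Material balance + equilibrium reduce to Σ zᵢ(Kᵢ−1)/(1+ψ₂(Kᵢ−1)) = 0.
g(0) = ΣzᵢKᵢ − 1 = 0.188 and g(1) = 1 − Σzᵢ/Kᵢ = -1.158, so a root lies in (0, 1).
Binary case is linear: z₁(K₁−1)(1+ψ₂(K₂−1)) + z₂(K₂−1)(1+ψ₂(K₁−1)) = 0
⇒ ψ₂ = [z₁(K₁−1)+z₂(K₂−1)] / [−(K₁−1)(K₂−1)] = 0.1876/0.4089 = 0.459
  1: x = 0.649, y = 0.954
  2: x = 0.351, y = 0.046

x_2 (drum 2) = 0.351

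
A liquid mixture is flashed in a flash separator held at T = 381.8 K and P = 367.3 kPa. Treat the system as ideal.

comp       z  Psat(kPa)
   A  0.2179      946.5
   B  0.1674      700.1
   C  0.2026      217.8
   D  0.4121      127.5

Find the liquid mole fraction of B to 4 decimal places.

x_B = 0.1433

Raoult's law: Kᵢ = Pᵢˢᵃᵗ/P = Pᵢˢᵃᵗ/367.3.
  K_A = 946.5/367.3 = 2.576913, K_B = 700.1/367.3 = 1.906071, K_C = 217.8/367.3 = 0.592976, K_D = 127.5/367.3 = 0.347128
Iterate (Newton) starting at ψ = 0.5:
  ψ = 0.5000: g = -0.20646, g' = -0.6746 → ψ = 0.1939
  ψ = 0.1939: g = -0.00544, g' = -0.6870 → ψ = 0.1860
Converged at ψ = 0.1860.
Compositions from xᵢ = zᵢ/(1+ψ(Kᵢ−1)), yᵢ = Kᵢxᵢ:
  A: x = 0.1685, y = 0.4341
  B: x = 0.1433, y = 0.2730
  C: x = 0.2192, y = 0.1300
  D: x = 0.4691, y = 0.1628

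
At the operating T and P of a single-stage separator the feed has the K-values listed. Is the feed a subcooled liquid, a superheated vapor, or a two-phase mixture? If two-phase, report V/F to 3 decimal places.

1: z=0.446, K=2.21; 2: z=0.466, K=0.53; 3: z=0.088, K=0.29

two-phase, V/F = 0.412

ΣzᵢKᵢ = 1.258; Σzᵢ/Kᵢ = 1.385.
Both exceed 1, so a two-phase solution exists.
Newton–Raphson from ψ = 0.5:
  ψ = 0.500: g = -0.0469, g' = -0.536 → ψ = 0.412
Converged at ψ = 0.412.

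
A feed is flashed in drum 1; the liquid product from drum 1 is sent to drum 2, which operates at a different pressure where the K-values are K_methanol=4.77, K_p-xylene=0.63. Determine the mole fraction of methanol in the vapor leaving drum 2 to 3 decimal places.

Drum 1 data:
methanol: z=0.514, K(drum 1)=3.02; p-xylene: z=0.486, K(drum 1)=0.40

Drum 1:
Rachford–Rice: g(ψ₁) = Σ zᵢ(Kᵢ−1)/(1+ψ₁(Kᵢ−1)) = 0.
g(0) = ΣzᵢKᵢ − 1 = 0.747 and g(1) = 1 − Σzᵢ/Kᵢ = -0.385, so a root lies in (0, 1).
Binary case is linear: z₁(K₁−1)(1+ψ₁(K₂−1)) + z₂(K₂−1)(1+ψ₁(K₁−1)) = 0
⇒ ψ₁ = [z₁(K₁−1)+z₂(K₂−1)] / [−(K₁−1)(K₂−1)] = 0.7467/1.2120 = 0.616
Drum-1 compositions:
  methanol: x = 0.229, y = 0.692
  p-xylene: x = 0.771, y = 0.308
Drum-2 feed = drum-1 liquid: z₂ = (0.2290, 0.7710).
Drum 2:
Material balance + equilibrium reduce to Σ zᵢ(Kᵢ−1)/(1+ψ₂(Kᵢ−1)) = 0.
Feasibility: ΣzᵢKᵢ = 1.578, Σzᵢ/Kᵢ = 1.272 — both > 1, two phases present.
Iterate (Newton) starting at ψ₂ = 0.5:
  ψ₂ = 0.500: g = -0.0508, g' = -0.550 → ψ₂ = 0.408
  ψ₂ = 0.408: g = 0.0044, g' = -0.652 → ψ₂ = 0.414
Converged at ψ₂ = 0.414.
  methanol: x = 0.089, y = 0.426
  p-xylene: x = 0.911, y = 0.574

y_methanol (drum 2) = 0.426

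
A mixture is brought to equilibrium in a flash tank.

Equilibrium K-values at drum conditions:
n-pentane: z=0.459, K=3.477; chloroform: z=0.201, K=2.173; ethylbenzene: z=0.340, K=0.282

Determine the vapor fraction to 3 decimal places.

ψ = 0.745

Iterate (Newton) starting at ψ = 0.5:
  ψ = 0.500: g = 0.2757, g' = -1.098 → ψ = 0.751
  ψ = 0.751: g = -0.0069, g' = -1.248 → ψ = 0.745
Converged at ψ = 0.745.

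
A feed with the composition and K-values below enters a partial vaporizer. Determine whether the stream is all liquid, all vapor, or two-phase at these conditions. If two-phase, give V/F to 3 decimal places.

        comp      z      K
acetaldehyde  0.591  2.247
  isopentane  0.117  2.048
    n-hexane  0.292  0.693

all vapor

ΣzᵢKᵢ = 1.770; Σzᵢ/Kᵢ = 0.742.
Since Σzᵢ/Kᵢ < 1 the mixture is above its dew point — single vapor phase.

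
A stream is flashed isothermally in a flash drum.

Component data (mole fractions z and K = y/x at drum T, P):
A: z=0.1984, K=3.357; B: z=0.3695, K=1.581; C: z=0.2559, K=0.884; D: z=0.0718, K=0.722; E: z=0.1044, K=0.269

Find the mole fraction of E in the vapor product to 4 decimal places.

y_E = 0.0842

Newton iteration, β⁰ = 0.59:
  β = 0.5900: g = 0.16555, g' = -0.4464 → β = 0.9608
  β = 0.9608: g = -0.03605, g' = -0.7992 → β = 0.9157
  β = 0.9157: g = -0.00265, g' = -0.6884 → β = 0.9119
Converged at β = 0.9119.
Compositions from xᵢ = zᵢ/(1+β(Kᵢ−1)), yᵢ = Kᵢxᵢ:
  A: x = 0.0630, y = 0.2115
  B: x = 0.2415, y = 0.3819
  C: x = 0.2862, y = 0.2530
  D: x = 0.0962, y = 0.0694
  E: x = 0.3131, y = 0.0842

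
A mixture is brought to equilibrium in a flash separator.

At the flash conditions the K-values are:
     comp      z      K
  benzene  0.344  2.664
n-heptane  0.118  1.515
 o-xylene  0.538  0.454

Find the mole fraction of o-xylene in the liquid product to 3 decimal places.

Material balance + equilibrium reduce to Σ zᵢ(Kᵢ−1)/(1+V/F(Kᵢ−1)) = 0.
g(0) = ΣzᵢKᵢ − 1 = 0.339 and g(1) = 1 − Σzᵢ/Kᵢ = -0.392, so a root lies in (0, 1).
Iterate (Newton) starting at V/F = 0.63:
  V/F = 0.630: g = -0.1224, g' = -0.618 → V/F = 0.432
  V/F = 0.432: g = -0.0015, g' = -0.618 → V/F = 0.429
Converged at V/F = 0.429.
Compositions from xᵢ = zᵢ/(1+V/F(Kᵢ−1)), yᵢ = Kᵢxᵢ:
  benzene: x = 0.201, y = 0.535
  n-heptane: x = 0.097, y = 0.146
  o-xylene: x = 0.703, y = 0.319

x_o-xylene = 0.703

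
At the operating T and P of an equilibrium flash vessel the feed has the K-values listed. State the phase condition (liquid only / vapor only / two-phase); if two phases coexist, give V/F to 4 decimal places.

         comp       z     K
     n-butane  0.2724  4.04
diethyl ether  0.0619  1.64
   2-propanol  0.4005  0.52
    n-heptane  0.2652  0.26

ΣzᵢKᵢ = 1.4792; Σzᵢ/Kᵢ = 1.8954.
Both exceed 1, so a two-phase solution exists.
Rachford–Rice: g(ψ) = Σ zᵢ(Kᵢ−1)/(1+ψ(Kᵢ−1)) = 0.
Iterate (Newton) starting at ψ = 0.39:
  ψ = 0.3900: g = -0.10179, g' = -0.9699 → ψ = 0.2851
  ψ = 0.2851: g = 0.00573, g' = -1.0978 → ψ = 0.2903
Converged at ψ = 0.2903.

two-phase, V/F = 0.2903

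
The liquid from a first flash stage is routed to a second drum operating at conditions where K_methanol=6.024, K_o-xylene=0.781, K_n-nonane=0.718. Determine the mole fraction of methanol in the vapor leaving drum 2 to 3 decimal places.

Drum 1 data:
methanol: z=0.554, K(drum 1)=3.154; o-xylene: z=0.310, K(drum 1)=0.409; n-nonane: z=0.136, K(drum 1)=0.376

y_methanol (drum 2) = 0.274

Drum 1:
Material balance + equilibrium reduce to Σ zᵢ(Kᵢ−1)/(1+ψ₁(Kᵢ−1)) = 0.
Feasibility: ΣzᵢKᵢ = 1.925, Σzᵢ/Kᵢ = 1.295 — both > 1, two phases present.
Newton–Raphson from ψ₁ = 0.53:
  ψ₁ = 0.530: g = 0.1636, g' = -0.908 → ψ₁ = 0.710
  ψ₁ = 0.710: g = 0.0036, g' = -0.894 → ψ₁ = 0.714
Converged at ψ₁ = 0.714.
Drum-1 compositions:
  methanol: x = 0.218, y = 0.688
  o-xylene: x = 0.536, y = 0.219
  n-nonane: x = 0.245, y = 0.092
Drum-2 feed = drum-1 liquid: z₂ = (0.2182, 0.5364, 0.2453).
Drum 2:
Rachford–Rice: g(ψ₂) = Σ zᵢ(Kᵢ−1)/(1+ψ₂(Kᵢ−1)) = 0.
Check two-phase: ΣzᵢKᵢ = 1.910 > 1 and Σzᵢ/Kᵢ = 1.065 > 1, so g(0) = 0.910 > 0 and g(1) = -0.065 < 0.
Newton iteration, ψ₂⁰ = 0.44:
  ψ₂ = 0.440: g = 0.1325, g' = -0.591 → ψ₂ = 0.664
  ψ₂ = 0.664: g = 0.0303, g' = -0.358 → ψ₂ = 0.749
  ψ₂ = 0.749: g = 0.0021, g' = -0.311 → ψ₂ = 0.755
Converged at ψ₂ = 0.755.
  methanol: x = 0.046, y = 0.274
  o-xylene: x = 0.643, y = 0.502
  n-nonane: x = 0.312, y = 0.224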